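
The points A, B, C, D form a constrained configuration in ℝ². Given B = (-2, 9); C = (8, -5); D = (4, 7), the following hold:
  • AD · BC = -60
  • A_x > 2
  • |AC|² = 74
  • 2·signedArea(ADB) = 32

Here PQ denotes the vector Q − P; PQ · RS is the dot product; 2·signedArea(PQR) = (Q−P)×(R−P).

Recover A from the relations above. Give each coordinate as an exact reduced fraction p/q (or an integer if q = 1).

1. A_x = 3  [2·signedArea(ADB) = 32 ∩ AD · BC = -60]
2. A_y = 2  [2·signedArea(ADB) = 32 ∩ AD · BC = -60]
   → A = (3, 2)

A = (3, 2)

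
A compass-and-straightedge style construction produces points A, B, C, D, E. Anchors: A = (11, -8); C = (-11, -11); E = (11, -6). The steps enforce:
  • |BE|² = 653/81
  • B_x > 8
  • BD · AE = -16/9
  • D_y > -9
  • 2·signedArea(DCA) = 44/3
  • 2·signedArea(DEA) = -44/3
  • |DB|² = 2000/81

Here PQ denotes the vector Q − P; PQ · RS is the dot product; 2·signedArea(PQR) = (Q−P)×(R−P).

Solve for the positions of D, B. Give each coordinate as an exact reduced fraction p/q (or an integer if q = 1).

B = (77/9, -67/9)
D = (11/3, -25/3)

1. D_x = 11/3  [2·signedArea(DCA) = 44/3 ∩ 2·signedArea(DEA) = -44/3]
2. D_y = -25/3  [2·signedArea(DCA) = 44/3 ∩ 2·signedArea(DEA) = -44/3]
   → D = (11/3, -25/3)
3. B_y = -67/9  [BD · AE = -16/9]
4. B_x = 77/9  [|DB|² = 2000/81]
   → B = (77/9, -67/9)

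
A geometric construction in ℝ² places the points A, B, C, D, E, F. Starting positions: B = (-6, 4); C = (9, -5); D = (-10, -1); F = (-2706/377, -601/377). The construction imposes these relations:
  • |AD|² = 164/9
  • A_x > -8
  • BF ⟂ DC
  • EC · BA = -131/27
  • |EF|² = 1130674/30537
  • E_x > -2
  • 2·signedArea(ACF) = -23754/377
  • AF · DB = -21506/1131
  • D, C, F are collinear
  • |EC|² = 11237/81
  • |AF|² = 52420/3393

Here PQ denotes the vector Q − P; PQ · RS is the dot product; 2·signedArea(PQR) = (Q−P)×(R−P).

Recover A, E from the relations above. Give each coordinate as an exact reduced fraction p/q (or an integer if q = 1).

A = (-22/3, 7/3)
E = (-13/9, 4/9)

1. A_x = -22/3  [2·signedArea(ACF) = -23754/377 ∩ AF · DB = -21506/1131]
2. A_y = 7/3  [2·signedArea(ACF) = -23754/377 ∩ AF · DB = -21506/1131]
   → A = (-22/3, 7/3)
3. E_x = -13/9  [line 4/3·x + 5/3·y + 32/27 = 0 ∩ |EF|² = 1130674/30537]
4. E_y = 4/9  [line 4/3·x + 5/3·y + 32/27 = 0 ∩ |EF|² = 1130674/30537]
   → E = (-13/9, 4/9)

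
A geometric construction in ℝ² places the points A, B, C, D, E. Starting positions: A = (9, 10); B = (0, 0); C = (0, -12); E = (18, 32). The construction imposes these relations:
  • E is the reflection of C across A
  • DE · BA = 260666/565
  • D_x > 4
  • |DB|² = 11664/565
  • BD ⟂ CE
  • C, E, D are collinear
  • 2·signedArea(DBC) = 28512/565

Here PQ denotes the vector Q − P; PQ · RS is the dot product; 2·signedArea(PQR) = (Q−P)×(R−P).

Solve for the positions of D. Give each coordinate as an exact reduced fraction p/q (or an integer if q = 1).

D = (2376/565, -972/565)

1. D_x = 2376/565  [C, E, D are collinear ∩ BD ⟂ CE]
2. D_y = -972/565  [C, E, D are collinear ∩ BD ⟂ CE]
   → D = (2376/565, -972/565)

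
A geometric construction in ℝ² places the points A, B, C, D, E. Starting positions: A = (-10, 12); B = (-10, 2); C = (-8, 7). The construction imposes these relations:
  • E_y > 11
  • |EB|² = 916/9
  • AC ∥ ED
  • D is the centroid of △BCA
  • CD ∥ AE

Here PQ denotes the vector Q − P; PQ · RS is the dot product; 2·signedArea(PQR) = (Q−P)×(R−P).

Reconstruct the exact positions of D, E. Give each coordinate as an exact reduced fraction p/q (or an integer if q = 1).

1. D_x = -28/3  [D is the centroid of △BCA]
2. D_y = 7  [D is the centroid of △BCA]
   → D = (-28/3, 7)
3. E_x = -34/3  [AC ∥ ED ∩ CD ∥ AE]
4. E_y = 12  [AC ∥ ED ∩ CD ∥ AE]
   → E = (-34/3, 12)

D = (-28/3, 7)
E = (-34/3, 12)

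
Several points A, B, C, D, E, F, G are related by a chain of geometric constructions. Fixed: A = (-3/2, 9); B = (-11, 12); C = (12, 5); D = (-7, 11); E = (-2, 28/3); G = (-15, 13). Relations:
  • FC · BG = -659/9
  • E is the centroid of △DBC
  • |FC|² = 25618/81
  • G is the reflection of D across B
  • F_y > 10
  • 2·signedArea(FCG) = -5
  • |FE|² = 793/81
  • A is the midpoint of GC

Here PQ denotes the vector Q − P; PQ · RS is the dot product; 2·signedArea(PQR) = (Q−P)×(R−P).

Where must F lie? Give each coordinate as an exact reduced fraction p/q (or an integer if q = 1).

F = (-5, 92/9)

1. F_x = -5  [FC · BG = -659/9 ∩ 2·signedArea(FCG) = -5]
2. F_y = 92/9  [FC · BG = -659/9 ∩ 2·signedArea(FCG) = -5]
   → F = (-5, 92/9)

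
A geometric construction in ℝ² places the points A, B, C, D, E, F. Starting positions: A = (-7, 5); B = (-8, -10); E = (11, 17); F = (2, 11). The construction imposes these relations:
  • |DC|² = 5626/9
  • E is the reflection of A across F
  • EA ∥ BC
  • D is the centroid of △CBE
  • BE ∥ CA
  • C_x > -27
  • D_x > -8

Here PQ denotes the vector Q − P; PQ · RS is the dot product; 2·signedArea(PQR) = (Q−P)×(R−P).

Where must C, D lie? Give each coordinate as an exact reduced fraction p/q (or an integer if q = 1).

C = (-26, -22)
D = (-23/3, -5)

1. C_x = -26  [BE ∥ CA ∩ EA ∥ BC]
2. C_y = -22  [BE ∥ CA ∩ EA ∥ BC]
   → C = (-26, -22)
3. D_x = -23/3  [D is the centroid of △CBE]
4. D_y = -5  [D is the centroid of △CBE]
   → D = (-23/3, -5)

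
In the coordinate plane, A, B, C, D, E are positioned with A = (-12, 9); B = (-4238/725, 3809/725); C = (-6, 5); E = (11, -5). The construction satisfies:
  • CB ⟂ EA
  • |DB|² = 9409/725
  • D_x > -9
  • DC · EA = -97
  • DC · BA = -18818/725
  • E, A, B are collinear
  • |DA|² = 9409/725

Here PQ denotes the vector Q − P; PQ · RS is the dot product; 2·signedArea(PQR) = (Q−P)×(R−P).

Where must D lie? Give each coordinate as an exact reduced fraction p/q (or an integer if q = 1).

1. D_x = -6469/725  [line 4462/725·x + -2716/725·y + 11834/145 = 0 ∩ |DA|² = 9409/725]
2. D_y = 5167/725  [line 4462/725·x + -2716/725·y + 11834/145 = 0 ∩ |DA|² = 9409/725]
   → D = (-6469/725, 5167/725)

D = (-6469/725, 5167/725)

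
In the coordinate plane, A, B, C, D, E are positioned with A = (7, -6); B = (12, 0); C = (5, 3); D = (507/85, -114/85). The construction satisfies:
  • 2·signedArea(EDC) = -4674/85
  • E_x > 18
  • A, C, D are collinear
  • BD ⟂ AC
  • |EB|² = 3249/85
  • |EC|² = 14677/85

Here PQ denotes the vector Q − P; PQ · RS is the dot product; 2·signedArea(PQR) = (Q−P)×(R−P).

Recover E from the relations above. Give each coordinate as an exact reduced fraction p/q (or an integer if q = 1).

1. E_x = 1533/85  [line -369/85·x + -82/85·y + 1353/17 = 0 ∩ |EB|² = 3249/85]
2. E_y = 114/85  [line -369/85·x + -82/85·y + 1353/17 = 0 ∩ |EB|² = 3249/85]
   → E = (1533/85, 114/85)

E = (1533/85, 114/85)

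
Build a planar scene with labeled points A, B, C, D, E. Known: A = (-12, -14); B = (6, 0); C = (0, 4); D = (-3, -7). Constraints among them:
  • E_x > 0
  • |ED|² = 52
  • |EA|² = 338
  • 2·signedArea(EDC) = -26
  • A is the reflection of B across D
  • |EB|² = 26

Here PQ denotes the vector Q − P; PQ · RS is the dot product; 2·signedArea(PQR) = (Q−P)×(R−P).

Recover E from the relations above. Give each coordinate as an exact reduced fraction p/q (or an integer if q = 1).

E = (1, -1)

1. E_x = 1  [line -11·x + 3·y + 14 = 0 ∩ |EA|² = 338]
2. E_y = -1  [line -11·x + 3·y + 14 = 0 ∩ |EA|² = 338]
   → E = (1, -1)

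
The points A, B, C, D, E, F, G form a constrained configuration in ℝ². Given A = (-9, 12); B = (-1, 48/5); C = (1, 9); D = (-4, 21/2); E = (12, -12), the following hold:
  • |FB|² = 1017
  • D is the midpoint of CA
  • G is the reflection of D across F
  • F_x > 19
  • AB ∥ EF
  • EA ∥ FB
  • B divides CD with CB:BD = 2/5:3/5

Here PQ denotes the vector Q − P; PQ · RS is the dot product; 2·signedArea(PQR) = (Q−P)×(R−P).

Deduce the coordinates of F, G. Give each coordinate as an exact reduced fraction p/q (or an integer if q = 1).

F = (20, -72/5)
G = (44, -393/10)

1. F_x = 20  [EA ∥ FB ∩ AB ∥ EF]
2. F_y = -72/5  [EA ∥ FB ∩ AB ∥ EF]
   → F = (20, -72/5)
3. G_x = 44  [G is the reflection of D across F]
4. G_y = -393/10  [G is the reflection of D across F]
   → G = (44, -393/10)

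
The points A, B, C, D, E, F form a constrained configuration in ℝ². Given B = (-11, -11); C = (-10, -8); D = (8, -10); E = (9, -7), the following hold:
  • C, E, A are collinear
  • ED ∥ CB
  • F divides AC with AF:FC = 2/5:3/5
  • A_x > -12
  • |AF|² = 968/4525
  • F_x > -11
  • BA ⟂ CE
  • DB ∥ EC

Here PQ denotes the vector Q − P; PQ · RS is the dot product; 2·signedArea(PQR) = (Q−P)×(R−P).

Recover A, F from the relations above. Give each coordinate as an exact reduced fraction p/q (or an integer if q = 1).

A = (-2019/181, -1459/181)
F = (-9677/905, -7273/905)

1. A_x = -2019/181  [C, E, A are collinear ∩ BA ⟂ CE]
2. A_y = -1459/181  [C, E, A are collinear ∩ BA ⟂ CE]
   → A = (-2019/181, -1459/181)
3. F_x = -9677/905  [F divides AC with AF:FC = 2/5:3/5]
4. F_y = -7273/905  [F divides AC with AF:FC = 2/5:3/5]
   → F = (-9677/905, -7273/905)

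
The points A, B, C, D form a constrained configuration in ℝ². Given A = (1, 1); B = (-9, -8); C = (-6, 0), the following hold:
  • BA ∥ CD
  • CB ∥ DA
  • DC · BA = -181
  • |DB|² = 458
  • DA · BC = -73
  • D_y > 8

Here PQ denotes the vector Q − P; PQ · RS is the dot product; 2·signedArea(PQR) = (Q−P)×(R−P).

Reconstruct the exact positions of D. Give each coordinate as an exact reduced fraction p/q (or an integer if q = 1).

D = (4, 9)

1. D_x = 4  [CB ∥ DA ∩ BA ∥ CD]
2. D_y = 9  [CB ∥ DA ∩ BA ∥ CD]
   → D = (4, 9)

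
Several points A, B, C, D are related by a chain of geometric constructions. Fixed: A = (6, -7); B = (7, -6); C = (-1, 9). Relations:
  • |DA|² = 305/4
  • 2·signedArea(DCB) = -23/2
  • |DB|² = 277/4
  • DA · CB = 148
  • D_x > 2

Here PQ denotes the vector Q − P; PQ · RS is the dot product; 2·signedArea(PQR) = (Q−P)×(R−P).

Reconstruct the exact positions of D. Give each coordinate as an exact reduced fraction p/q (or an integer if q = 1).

1. D_x = 5/2  [DA · CB = 148 ∩ 2·signedArea(DCB) = -23/2]
2. D_y = 1  [DA · CB = 148 ∩ 2·signedArea(DCB) = -23/2]
   → D = (5/2, 1)

D = (5/2, 1)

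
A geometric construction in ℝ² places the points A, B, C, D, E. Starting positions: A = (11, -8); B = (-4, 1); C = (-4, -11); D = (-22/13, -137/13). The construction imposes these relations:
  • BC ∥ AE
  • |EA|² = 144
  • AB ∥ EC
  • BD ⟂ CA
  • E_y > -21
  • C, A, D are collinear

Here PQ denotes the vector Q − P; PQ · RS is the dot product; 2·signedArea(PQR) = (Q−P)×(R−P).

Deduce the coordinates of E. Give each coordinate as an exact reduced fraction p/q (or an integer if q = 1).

E = (11, -20)

1. E_x = 11  [AB ∥ EC ∩ BC ∥ AE]
2. E_y = -20  [AB ∥ EC ∩ BC ∥ AE]
   → E = (11, -20)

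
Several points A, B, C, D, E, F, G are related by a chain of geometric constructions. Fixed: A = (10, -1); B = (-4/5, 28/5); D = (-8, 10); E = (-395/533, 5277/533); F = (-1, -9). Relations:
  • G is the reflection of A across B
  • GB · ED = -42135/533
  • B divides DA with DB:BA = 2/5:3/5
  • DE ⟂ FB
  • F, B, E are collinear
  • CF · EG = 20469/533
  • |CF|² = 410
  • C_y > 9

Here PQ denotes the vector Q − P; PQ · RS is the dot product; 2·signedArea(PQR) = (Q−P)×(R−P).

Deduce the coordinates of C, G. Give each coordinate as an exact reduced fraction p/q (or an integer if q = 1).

C = (3474/533, 5224/533)
G = (-58/5, 61/5)

1. G_x = -58/5  [G is the reflection of A across B]
2. G_y = 61/5  [G is the reflection of A across B]
   → G = (-58/5, 61/5)
3. C_x = 3474/533  [line 28939/2665·x + -6128/2665·y + -128558/2665 = 0 ∩ |CF|² = 410]
4. C_y = 5224/533  [line 28939/2665·x + -6128/2665·y + -128558/2665 = 0 ∩ |CF|² = 410]
   → C = (3474/533, 5224/533)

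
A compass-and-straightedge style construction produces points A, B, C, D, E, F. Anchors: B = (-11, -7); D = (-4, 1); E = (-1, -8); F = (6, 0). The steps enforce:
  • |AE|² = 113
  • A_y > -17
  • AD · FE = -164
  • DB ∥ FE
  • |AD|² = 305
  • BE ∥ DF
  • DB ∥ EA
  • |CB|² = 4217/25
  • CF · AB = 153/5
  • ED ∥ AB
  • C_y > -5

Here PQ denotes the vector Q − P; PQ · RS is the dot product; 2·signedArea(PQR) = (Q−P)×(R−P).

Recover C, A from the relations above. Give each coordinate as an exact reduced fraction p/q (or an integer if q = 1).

A = (-8, -16)
C = (9/5, -24/5)

1. A_x = -8  [ED ∥ AB ∩ DB ∥ EA]
2. A_y = -16  [ED ∥ AB ∩ DB ∥ EA]
   → A = (-8, -16)
3. C_x = 9/5  [line 3·x + -9·y + -243/5 = 0 ∩ |CB|² = 4217/25]
4. C_y = -24/5  [line 3·x + -9·y + -243/5 = 0 ∩ |CB|² = 4217/25]
   → C = (9/5, -24/5)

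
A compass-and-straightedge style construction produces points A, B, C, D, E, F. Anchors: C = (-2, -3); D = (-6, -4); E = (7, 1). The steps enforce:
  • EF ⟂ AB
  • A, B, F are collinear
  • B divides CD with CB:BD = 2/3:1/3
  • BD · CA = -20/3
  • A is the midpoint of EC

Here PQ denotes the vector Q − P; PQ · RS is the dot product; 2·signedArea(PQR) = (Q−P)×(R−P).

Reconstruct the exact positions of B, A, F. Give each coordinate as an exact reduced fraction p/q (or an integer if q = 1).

A = (5/2, -1)
B = (-14/3, -11/3)
F = (14959/2105, 1503/2105)

1. B_x = -14/3  [B divides CD with CB:BD = 2/3:1/3]
2. B_y = -11/3  [B divides CD with CB:BD = 2/3:1/3]
   → B = (-14/3, -11/3)
3. A_x = 5/2  [A is the midpoint of EC]
4. A_y = -1  [A is the midpoint of EC]
   → A = (5/2, -1)
5. F_x = 14959/2105  [A, B, F are collinear ∩ EF ⟂ AB]
6. F_y = 1503/2105  [A, B, F are collinear ∩ EF ⟂ AB]
   → F = (14959/2105, 1503/2105)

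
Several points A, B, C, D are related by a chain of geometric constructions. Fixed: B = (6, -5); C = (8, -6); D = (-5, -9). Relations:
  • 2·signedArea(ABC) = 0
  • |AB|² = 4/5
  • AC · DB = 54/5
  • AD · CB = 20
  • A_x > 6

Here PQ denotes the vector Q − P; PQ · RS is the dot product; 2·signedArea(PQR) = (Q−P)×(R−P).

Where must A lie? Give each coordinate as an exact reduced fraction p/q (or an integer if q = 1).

1. A_x = 34/5  [2·signedArea(ABC) = 0 ∩ AC · DB = 54/5]
2. A_y = -27/5  [2·signedArea(ABC) = 0 ∩ AC · DB = 54/5]
   → A = (34/5, -27/5)

A = (34/5, -27/5)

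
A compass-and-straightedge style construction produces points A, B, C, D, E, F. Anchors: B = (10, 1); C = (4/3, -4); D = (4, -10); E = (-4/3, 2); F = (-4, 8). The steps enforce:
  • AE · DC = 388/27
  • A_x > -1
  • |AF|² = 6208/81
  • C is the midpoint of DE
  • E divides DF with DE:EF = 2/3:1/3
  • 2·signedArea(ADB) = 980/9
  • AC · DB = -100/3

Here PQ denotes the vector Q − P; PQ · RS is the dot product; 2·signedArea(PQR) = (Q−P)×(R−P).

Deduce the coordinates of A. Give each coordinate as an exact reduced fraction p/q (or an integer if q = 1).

1. A_x = -4/9  [AC · DB = -100/3 ∩ AE · DC = 388/27]
2. A_y = 0  [AC · DB = -100/3 ∩ AE · DC = 388/27]
   → A = (-4/9, 0)

A = (-4/9, 0)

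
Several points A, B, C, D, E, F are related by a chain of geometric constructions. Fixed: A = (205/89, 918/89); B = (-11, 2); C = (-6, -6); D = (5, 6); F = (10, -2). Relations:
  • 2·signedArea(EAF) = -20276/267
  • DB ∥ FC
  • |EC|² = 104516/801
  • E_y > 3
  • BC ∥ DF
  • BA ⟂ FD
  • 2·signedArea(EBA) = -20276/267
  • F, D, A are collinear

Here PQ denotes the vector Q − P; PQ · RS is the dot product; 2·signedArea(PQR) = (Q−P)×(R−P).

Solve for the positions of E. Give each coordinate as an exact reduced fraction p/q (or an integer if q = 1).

E = (116/267, 306/89)

1. E_x = 116/267  [2·signedArea(EBA) = -20276/267 ∩ 2·signedArea(EAF) = -20276/267]
2. E_y = 306/89  [2·signedArea(EBA) = -20276/267 ∩ 2·signedArea(EAF) = -20276/267]
   → E = (116/267, 306/89)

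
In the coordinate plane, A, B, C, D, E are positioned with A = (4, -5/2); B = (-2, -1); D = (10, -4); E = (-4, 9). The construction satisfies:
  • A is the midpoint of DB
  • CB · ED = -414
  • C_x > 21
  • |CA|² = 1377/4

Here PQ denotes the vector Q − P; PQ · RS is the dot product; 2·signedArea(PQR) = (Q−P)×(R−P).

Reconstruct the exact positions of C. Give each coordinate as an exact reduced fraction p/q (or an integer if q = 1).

1. C_x = 22  [line -14·x + 13·y + 399 = 0 ∩ |CA|² = 1377/4]
2. C_y = -7  [line -14·x + 13·y + 399 = 0 ∩ |CA|² = 1377/4]
   → C = (22, -7)

C = (22, -7)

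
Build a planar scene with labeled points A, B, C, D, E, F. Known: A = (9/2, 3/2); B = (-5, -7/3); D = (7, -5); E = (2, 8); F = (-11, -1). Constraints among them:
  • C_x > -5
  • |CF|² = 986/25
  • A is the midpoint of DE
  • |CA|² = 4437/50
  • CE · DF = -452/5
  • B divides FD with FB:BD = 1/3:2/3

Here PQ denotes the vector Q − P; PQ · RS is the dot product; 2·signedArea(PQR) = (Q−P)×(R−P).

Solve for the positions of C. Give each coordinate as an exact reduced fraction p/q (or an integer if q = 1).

C = (-24/5, 0)

1. C_x = -24/5  [line 18·x + -4·y + 432/5 = 0 ∩ |CF|² = 986/25]
2. C_y = 0  [line 18·x + -4·y + 432/5 = 0 ∩ |CF|² = 986/25]
   → C = (-24/5, 0)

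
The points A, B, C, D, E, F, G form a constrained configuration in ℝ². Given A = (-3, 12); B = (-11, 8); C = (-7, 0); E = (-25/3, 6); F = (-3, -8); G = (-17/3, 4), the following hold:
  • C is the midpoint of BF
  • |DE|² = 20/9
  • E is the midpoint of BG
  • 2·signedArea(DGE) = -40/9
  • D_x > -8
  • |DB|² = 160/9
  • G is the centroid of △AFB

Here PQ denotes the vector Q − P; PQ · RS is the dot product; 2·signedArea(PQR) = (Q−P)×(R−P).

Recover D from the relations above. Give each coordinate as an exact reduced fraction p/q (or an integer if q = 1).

D = (-7, 20/3)

1. D_x = -7  [line -2·x + -8/3·y + 34/9 = 0 ∩ |DE|² = 20/9]
2. D_y = 20/3  [line -2·x + -8/3·y + 34/9 = 0 ∩ |DE|² = 20/9]
   → D = (-7, 20/3)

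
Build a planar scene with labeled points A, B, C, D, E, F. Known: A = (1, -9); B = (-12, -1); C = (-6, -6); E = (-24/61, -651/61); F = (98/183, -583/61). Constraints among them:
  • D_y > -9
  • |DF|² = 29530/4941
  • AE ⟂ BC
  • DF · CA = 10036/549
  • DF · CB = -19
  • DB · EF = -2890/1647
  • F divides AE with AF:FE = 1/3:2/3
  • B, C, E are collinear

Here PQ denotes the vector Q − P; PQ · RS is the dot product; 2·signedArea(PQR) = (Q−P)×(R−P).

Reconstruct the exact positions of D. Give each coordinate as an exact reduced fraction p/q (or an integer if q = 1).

1. D_x = -817/549  [DF · CB = -19 ∩ DB · EF = -2890/1647]
2. D_y = -1498/183  [DF · CB = -19 ∩ DB · EF = -2890/1647]
   → D = (-817/549, -1498/183)

D = (-817/549, -1498/183)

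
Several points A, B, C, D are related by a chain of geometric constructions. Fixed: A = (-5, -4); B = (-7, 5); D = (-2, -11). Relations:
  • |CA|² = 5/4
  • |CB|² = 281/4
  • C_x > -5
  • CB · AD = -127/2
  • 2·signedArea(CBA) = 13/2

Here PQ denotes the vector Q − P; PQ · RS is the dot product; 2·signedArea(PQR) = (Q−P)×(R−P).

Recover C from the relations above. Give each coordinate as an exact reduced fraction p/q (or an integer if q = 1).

C = (-9/2, -3)

1. C_x = -9/2  [2·signedArea(CBA) = 13/2 ∩ CB · AD = -127/2]
2. C_y = -3  [2·signedArea(CBA) = 13/2 ∩ CB · AD = -127/2]
   → C = (-9/2, -3)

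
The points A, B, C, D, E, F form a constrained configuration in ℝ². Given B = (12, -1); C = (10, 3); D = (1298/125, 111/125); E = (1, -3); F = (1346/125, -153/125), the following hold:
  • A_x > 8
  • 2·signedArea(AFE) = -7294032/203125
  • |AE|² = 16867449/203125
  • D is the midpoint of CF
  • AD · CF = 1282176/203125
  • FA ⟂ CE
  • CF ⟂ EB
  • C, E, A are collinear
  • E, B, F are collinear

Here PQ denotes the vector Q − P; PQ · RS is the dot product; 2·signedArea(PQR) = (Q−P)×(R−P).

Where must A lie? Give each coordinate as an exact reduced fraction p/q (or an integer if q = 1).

1. A_x = 13946/1625  [C, E, A are collinear ∩ FA ⟂ CE]
2. A_y = 3339/1625  [C, E, A are collinear ∩ FA ⟂ CE]
   → A = (13946/1625, 3339/1625)

A = (13946/1625, 3339/1625)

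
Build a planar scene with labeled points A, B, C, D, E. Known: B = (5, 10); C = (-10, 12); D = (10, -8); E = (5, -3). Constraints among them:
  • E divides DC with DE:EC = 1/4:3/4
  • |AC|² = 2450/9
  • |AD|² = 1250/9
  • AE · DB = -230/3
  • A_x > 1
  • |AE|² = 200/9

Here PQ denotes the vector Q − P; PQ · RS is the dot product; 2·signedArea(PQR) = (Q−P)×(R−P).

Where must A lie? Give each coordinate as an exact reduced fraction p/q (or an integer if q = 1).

A = (5/3, 1/3)

1. A_x = 5/3  [line 5·x + -18·y + -7/3 = 0 ∩ |AC|² = 2450/9]
2. A_y = 1/3  [line 5·x + -18·y + -7/3 = 0 ∩ |AC|² = 2450/9]
   → A = (5/3, 1/3)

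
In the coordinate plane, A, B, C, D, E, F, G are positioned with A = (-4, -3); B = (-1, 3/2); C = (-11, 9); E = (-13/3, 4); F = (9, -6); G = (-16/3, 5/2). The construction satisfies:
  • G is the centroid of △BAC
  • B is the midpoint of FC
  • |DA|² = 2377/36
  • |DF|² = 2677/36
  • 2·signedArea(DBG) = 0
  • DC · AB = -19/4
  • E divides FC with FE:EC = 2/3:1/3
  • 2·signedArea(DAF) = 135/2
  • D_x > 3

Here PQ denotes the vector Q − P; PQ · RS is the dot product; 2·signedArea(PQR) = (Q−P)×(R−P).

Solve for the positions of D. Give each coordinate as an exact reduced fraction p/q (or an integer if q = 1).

D = (10/3, 1/2)

1. D_x = 10/3  [2·signedArea(DBG) = 0 ∩ DC · AB = -19/4]
2. D_y = 1/2  [2·signedArea(DBG) = 0 ∩ DC · AB = -19/4]
   → D = (10/3, 1/2)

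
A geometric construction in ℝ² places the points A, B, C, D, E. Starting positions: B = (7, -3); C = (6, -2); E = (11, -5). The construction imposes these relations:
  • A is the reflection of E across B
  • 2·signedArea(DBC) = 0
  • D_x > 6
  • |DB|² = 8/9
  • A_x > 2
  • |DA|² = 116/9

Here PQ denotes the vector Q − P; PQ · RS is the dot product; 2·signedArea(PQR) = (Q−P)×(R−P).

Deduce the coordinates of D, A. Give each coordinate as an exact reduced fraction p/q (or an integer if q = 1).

1. A_x = 3  [A is the reflection of E across B]
2. A_y = -1  [A is the reflection of E across B]
   → A = (3, -1)
3. D_x = 19/3  [line -1·x + -1·y + 4 = 0 ∩ |DA|² = 116/9]
4. D_y = -7/3  [line -1·x + -1·y + 4 = 0 ∩ |DA|² = 116/9]
   → D = (19/3, -7/3)

A = (3, -1)
D = (19/3, -7/3)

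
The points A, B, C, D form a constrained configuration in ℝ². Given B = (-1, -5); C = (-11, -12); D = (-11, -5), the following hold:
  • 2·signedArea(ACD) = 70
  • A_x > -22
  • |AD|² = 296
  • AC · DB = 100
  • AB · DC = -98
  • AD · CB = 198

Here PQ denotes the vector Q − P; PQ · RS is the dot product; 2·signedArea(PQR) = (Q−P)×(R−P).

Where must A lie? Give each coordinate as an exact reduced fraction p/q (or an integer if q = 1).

1. A_x = -21  [AD · CB = 198 ∩ AB · DC = -98]
2. A_y = -19  [AD · CB = 198 ∩ AB · DC = -98]
   → A = (-21, -19)

A = (-21, -19)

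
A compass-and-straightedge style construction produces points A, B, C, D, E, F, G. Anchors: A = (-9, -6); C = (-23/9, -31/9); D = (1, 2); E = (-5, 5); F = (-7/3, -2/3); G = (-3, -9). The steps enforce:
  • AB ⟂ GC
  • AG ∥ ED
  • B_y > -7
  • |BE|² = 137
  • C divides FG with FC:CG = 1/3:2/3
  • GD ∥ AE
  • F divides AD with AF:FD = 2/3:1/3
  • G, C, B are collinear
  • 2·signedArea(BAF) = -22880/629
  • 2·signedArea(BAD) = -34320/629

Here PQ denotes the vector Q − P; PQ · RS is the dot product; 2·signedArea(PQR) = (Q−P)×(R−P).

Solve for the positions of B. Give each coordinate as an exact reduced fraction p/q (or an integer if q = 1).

B = (-1761/629, -4086/629)

1. B_x = -1761/629  [G, C, B are collinear ∩ AB ⟂ GC]
2. B_y = -4086/629  [G, C, B are collinear ∩ AB ⟂ GC]
   → B = (-1761/629, -4086/629)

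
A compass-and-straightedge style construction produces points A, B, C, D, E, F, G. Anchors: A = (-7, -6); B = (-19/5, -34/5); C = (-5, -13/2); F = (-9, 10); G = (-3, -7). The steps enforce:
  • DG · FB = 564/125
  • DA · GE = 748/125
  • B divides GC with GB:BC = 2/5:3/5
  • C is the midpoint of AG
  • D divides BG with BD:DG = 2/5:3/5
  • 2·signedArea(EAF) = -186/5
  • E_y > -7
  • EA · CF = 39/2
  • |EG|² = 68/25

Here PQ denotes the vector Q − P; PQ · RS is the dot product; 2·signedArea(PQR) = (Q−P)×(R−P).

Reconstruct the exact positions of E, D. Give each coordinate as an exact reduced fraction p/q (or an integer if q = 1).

1. E_x = -23/5  [2·signedArea(EAF) = -186/5 ∩ EA · CF = 39/2]
2. E_y = -33/5  [2·signedArea(EAF) = -186/5 ∩ EA · CF = 39/2]
   → E = (-23/5, -33/5)
3. D_x = -87/25  [D divides BG with BD:DG = 2/5:3/5]
4. D_y = -172/25  [D divides BG with BD:DG = 2/5:3/5]
   → D = (-87/25, -172/25)

D = (-87/25, -172/25)
E = (-23/5, -33/5)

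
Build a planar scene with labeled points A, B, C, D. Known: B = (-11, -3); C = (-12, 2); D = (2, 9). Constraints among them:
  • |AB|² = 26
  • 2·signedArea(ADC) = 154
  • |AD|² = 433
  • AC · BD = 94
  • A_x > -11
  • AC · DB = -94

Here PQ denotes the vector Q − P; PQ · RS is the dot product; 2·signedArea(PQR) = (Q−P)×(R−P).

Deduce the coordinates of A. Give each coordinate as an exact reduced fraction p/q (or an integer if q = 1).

A = (-10, -8)

1. A_x = -10  [AC · BD = 94 ∩ 2·signedArea(ADC) = 154]
2. A_y = -8  [AC · BD = 94 ∩ 2·signedArea(ADC) = 154]
   → A = (-10, -8)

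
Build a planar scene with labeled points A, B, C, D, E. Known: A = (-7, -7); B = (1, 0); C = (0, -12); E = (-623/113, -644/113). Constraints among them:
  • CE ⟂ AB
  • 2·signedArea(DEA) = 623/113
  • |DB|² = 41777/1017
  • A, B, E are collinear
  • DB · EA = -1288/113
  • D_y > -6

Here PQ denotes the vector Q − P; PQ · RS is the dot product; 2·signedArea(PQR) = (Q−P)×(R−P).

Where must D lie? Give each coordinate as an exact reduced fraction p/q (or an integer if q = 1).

1. D_x = -170/113  [2·signedArea(DEA) = 623/113 ∩ DB · EA = -1288/113]
2. D_y = -2000/339  [2·signedArea(DEA) = 623/113 ∩ DB · EA = -1288/113]
   → D = (-170/113, -2000/339)

D = (-170/113, -2000/339)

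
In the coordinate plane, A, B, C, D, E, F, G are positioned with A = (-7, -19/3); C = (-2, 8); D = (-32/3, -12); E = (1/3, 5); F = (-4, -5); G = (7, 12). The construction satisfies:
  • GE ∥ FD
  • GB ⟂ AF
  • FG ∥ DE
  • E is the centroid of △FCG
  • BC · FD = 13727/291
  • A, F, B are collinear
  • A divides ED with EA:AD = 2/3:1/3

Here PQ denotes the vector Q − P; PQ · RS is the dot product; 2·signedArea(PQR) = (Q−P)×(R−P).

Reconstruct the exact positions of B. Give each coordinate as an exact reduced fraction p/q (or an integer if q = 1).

1. B_x = 1115/97  [A, F, B are collinear ∩ GB ⟂ AF]
2. B_y = 183/97  [A, F, B are collinear ∩ GB ⟂ AF]
   → B = (1115/97, 183/97)

B = (1115/97, 183/97)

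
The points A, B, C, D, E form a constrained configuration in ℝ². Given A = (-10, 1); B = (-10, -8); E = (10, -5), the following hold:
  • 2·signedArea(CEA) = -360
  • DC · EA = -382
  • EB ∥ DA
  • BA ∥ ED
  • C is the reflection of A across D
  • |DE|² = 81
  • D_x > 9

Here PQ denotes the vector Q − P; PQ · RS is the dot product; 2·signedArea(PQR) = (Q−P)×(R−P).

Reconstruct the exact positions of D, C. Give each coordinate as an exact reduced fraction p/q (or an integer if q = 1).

1. D_x = 10  [EB ∥ DA ∩ BA ∥ ED]
2. D_y = 4  [EB ∥ DA ∩ BA ∥ ED]
   → D = (10, 4)
3. C_x = 30  [C is the reflection of A across D]
4. C_y = 7  [C is the reflection of A across D]
   → C = (30, 7)

C = (30, 7)
D = (10, 4)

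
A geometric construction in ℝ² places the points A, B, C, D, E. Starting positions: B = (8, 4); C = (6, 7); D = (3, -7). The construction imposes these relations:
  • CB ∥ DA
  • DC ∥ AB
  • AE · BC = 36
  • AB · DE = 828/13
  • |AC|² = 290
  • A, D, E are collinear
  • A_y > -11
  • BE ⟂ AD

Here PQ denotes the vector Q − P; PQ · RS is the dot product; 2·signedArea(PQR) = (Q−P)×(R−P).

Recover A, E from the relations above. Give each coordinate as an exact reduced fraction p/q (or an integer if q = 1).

1. A_x = 5  [DC ∥ AB ∩ CB ∥ DA]
2. A_y = -10  [DC ∥ AB ∩ CB ∥ DA]
   → A = (5, -10)
3. E_x = -7/13  [A, D, E are collinear ∩ BE ⟂ AD]
4. E_y = -22/13  [A, D, E are collinear ∩ BE ⟂ AD]
   → E = (-7/13, -22/13)

A = (5, -10)
E = (-7/13, -22/13)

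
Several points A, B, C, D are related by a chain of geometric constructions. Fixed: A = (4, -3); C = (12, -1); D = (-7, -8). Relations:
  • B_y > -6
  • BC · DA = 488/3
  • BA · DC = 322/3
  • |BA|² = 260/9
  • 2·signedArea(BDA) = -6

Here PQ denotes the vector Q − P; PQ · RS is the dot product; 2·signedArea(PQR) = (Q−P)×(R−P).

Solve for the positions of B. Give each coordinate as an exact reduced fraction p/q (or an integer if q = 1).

B = (-2/3, -17/3)

1. B_x = -2/3  [BC · DA = 488/3 ∩ BA · DC = 322/3]
2. B_y = -17/3  [BC · DA = 488/3 ∩ BA · DC = 322/3]
   → B = (-2/3, -17/3)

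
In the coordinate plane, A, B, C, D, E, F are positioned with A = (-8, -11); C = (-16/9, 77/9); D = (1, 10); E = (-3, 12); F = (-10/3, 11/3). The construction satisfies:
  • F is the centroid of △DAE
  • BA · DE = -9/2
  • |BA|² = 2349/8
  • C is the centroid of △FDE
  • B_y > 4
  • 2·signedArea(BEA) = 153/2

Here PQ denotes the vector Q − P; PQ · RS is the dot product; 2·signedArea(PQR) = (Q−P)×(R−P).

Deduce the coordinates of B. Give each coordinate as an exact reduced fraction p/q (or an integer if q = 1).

1. B_x = -5/4  [BA · DE = -9/2 ∩ 2·signedArea(BEA) = 153/2]
2. B_y = 19/4  [BA · DE = -9/2 ∩ 2·signedArea(BEA) = 153/2]
   → B = (-5/4, 19/4)

B = (-5/4, 19/4)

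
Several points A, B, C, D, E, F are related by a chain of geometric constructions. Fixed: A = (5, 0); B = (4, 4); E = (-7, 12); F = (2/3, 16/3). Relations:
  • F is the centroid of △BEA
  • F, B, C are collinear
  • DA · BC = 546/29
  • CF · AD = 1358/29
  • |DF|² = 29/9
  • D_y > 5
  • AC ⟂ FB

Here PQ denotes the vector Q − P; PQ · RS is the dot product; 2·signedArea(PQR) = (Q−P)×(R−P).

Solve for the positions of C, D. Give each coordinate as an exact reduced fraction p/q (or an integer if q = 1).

1. C_x = 181/29  [F, B, C are collinear ∩ AC ⟂ FB]
2. C_y = 90/29  [F, B, C are collinear ∩ AC ⟂ FB]
   → C = (181/29, 90/29)
3. D_x = -1  [line -65/29·x + 26/29·y + -221/29 = 0 ∩ |DF|² = 29/9]
4. D_y = 6  [line -65/29·x + 26/29·y + -221/29 = 0 ∩ |DF|² = 29/9]
   → D = (-1, 6)

C = (181/29, 90/29)
D = (-1, 6)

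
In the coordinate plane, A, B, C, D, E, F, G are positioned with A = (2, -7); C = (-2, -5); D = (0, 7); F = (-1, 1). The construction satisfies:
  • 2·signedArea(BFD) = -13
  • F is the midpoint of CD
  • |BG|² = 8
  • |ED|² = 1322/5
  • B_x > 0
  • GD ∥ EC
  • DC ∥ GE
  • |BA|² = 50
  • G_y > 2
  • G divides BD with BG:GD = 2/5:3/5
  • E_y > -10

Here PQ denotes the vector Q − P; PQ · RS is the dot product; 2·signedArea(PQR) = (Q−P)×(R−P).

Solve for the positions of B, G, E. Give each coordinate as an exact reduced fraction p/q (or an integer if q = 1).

1. B_x = 1  [line -6·x + 1·y + 6 = 0 ∩ |BA|² = 50]
2. B_y = 0  [line -6·x + 1·y + 6 = 0 ∩ |BA|² = 50]
   → B = (1, 0)
3. G_x = 3/5  [G divides BD with BG:GD = 2/5:3/5]
4. G_y = 14/5  [G divides BD with BG:GD = 2/5:3/5]
   → G = (3/5, 14/5)
5. E_x = -7/5  [GD ∥ EC ∩ DC ∥ GE]
6. E_y = -46/5  [GD ∥ EC ∩ DC ∥ GE]
   → E = (-7/5, -46/5)

B = (1, 0)
E = (-7/5, -46/5)
G = (3/5, 14/5)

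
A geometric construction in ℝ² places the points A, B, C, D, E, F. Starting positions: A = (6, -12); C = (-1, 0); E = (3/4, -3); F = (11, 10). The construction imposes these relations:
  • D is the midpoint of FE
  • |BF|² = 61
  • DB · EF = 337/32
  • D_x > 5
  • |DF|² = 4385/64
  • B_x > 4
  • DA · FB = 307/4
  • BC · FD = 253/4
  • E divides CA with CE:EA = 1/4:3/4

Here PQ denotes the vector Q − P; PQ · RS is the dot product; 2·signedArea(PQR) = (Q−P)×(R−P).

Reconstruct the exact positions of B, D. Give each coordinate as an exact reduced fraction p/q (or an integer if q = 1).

B = (5, 5)
D = (47/8, 7/2)

1. D_x = 47/8  [D is the midpoint of FE]
2. D_y = 7/2  [D is the midpoint of FE]
   → D = (47/8, 7/2)
3. B_x = 5  [BC · FD = 253/4 ∩ DA · FB = 307/4]
4. B_y = 5  [BC · FD = 253/4 ∩ DA · FB = 307/4]
   → B = (5, 5)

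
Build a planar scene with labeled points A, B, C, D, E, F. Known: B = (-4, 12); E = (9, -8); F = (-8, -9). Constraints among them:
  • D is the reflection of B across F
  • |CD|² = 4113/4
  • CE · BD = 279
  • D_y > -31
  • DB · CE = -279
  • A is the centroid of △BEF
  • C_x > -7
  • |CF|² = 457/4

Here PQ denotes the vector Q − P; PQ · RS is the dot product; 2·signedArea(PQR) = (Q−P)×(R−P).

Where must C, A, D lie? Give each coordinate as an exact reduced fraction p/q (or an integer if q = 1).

A = (-1, -5/3)
C = (-6, 3/2)
D = (-12, -30)

1. A_x = -1  [A is the centroid of △BEF]
2. A_y = -5/3  [A is the centroid of △BEF]
   → A = (-1, -5/3)
3. D_x = -12  [D is the reflection of B across F]
4. D_y = -30  [D is the reflection of B across F]
   → D = (-12, -30)
5. C_x = -6  [line 8·x + 42·y + -15 = 0 ∩ |CD|² = 4113/4]
6. C_y = 3/2  [line 8·x + 42·y + -15 = 0 ∩ |CD|² = 4113/4]
   → C = (-6, 3/2)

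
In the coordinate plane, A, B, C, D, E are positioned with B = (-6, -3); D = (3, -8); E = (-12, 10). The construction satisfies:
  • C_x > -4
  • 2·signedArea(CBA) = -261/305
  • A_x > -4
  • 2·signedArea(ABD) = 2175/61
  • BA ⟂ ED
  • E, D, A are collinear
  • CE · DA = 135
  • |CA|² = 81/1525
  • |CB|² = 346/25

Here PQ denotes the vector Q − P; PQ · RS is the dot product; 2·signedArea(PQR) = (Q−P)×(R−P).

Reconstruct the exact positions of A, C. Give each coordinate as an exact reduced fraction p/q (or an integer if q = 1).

1. A_x = -192/61  [E, D, A are collinear ∩ BA ⟂ ED]
2. A_y = -38/61  [E, D, A are collinear ∩ BA ⟂ ED]
   → A = (-192/61, -38/61)
3. C_x = -3  [line 375/61·x + -450/61·y + 765/61 = 0 ∩ |CA|² = 81/1525]
4. C_y = -4/5  [line 375/61·x + -450/61·y + 765/61 = 0 ∩ |CA|² = 81/1525]
   → C = (-3, -4/5)

A = (-192/61, -38/61)
C = (-3, -4/5)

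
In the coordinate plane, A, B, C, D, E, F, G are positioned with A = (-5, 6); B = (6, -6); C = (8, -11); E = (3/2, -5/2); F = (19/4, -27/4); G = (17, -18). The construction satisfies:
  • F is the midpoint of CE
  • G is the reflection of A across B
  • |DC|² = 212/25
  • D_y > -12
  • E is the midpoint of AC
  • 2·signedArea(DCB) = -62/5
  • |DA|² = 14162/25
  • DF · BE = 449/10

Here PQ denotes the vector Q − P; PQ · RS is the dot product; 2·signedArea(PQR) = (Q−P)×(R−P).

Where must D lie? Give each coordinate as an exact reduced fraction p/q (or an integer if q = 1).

1. D_x = 54/5  [DF · BE = 449/10 ∩ 2·signedArea(DCB) = -62/5]
2. D_y = -59/5  [DF · BE = 449/10 ∩ 2·signedArea(DCB) = -62/5]
   → D = (54/5, -59/5)

D = (54/5, -59/5)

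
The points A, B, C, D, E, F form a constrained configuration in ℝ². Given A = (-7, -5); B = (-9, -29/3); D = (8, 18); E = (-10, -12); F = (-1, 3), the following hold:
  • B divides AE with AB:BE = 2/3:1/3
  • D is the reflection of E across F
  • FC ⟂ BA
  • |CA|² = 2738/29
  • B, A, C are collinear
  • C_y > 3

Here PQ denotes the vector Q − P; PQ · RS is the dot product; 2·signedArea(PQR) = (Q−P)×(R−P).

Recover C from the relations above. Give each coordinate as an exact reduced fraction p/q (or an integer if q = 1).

C = (-92/29, 114/29)

1. C_x = -92/29  [B, A, C are collinear ∩ FC ⟂ BA]
2. C_y = 114/29  [B, A, C are collinear ∩ FC ⟂ BA]
   → C = (-92/29, 114/29)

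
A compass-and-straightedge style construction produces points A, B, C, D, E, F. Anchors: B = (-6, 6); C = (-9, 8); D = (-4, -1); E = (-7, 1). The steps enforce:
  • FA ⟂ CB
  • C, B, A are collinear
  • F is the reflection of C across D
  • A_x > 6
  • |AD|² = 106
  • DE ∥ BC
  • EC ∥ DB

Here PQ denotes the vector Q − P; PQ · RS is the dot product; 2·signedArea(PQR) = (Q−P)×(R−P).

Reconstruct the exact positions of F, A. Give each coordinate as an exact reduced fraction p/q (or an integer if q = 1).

A = (81/13, -28/13)
F = (1, -10)

1. F_x = 1  [F is the reflection of C across D]
2. F_y = -10  [F is the reflection of C across D]
   → F = (1, -10)
3. A_x = 81/13  [C, B, A are collinear ∩ FA ⟂ CB]
4. A_y = -28/13  [C, B, A are collinear ∩ FA ⟂ CB]
   → A = (81/13, -28/13)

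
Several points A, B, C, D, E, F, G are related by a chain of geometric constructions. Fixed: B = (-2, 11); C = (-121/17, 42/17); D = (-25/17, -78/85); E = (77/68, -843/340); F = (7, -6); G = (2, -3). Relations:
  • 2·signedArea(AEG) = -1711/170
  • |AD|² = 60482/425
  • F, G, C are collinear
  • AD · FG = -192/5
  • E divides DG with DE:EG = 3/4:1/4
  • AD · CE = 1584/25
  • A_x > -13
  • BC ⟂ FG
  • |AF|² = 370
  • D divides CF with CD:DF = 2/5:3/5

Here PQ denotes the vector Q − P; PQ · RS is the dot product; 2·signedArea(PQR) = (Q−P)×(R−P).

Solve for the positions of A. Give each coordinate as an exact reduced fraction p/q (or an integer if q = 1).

1. A_x = -208/17  [AD · CE = 1584/25 ∩ 2·signedArea(AEG) = -1711/170]
2. A_y = -103/17  [AD · CE = 1584/25 ∩ 2·signedArea(AEG) = -1711/170]
   → A = (-208/17, -103/17)

A = (-208/17, -103/17)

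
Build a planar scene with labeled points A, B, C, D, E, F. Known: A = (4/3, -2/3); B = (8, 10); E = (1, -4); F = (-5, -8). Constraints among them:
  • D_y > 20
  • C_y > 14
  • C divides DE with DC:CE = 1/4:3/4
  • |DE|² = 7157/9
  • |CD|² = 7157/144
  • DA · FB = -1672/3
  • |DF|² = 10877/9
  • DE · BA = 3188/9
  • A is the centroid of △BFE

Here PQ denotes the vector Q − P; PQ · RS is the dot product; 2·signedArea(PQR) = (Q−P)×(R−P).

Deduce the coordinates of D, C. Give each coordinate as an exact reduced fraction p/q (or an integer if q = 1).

C = (45/4, 29/2)
D = (44/3, 62/3)

1. D_x = 44/3  [DE · BA = 3188/9 ∩ DA · FB = -1672/3]
2. D_y = 62/3  [DE · BA = 3188/9 ∩ DA · FB = -1672/3]
   → D = (44/3, 62/3)
3. C_x = 45/4  [C divides DE with DC:CE = 1/4:3/4]
4. C_y = 29/2  [C divides DE with DC:CE = 1/4:3/4]
   → C = (45/4, 29/2)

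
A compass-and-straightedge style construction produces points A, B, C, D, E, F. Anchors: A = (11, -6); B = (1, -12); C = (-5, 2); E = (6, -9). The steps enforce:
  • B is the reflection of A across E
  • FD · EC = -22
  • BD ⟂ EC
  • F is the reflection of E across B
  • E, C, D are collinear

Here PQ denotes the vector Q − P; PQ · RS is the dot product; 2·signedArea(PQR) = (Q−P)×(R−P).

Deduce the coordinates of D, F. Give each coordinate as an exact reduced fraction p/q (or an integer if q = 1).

1. D_x = 5  [E, C, D are collinear ∩ BD ⟂ EC]
2. D_y = -8  [E, C, D are collinear ∩ BD ⟂ EC]
   → D = (5, -8)
3. F_x = -4  [F is the reflection of E across B]
4. F_y = -15  [F is the reflection of E across B]
   → F = (-4, -15)

D = (5, -8)
F = (-4, -15)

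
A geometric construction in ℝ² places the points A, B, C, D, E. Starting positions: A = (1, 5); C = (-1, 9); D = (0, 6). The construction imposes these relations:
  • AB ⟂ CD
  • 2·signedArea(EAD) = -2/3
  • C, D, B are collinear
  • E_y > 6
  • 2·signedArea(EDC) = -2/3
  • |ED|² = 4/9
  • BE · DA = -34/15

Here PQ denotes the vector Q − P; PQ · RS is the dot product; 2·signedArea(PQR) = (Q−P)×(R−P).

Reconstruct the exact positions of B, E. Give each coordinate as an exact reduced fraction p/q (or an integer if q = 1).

1. B_x = 2/5  [C, D, B are collinear ∩ AB ⟂ CD]
2. B_y = 24/5  [C, D, B are collinear ∩ AB ⟂ CD]
   → B = (2/5, 24/5)
3. E_x = 0  [2·signedArea(EDC) = -2/3 ∩ BE · DA = -34/15]
4. E_y = 20/3  [2·signedArea(EDC) = -2/3 ∩ BE · DA = -34/15]
   → E = (0, 20/3)

B = (2/5, 24/5)
E = (0, 20/3)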